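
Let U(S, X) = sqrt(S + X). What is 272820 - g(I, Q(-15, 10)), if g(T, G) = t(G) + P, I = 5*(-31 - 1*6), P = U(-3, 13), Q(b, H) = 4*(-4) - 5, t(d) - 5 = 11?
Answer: 272804 - sqrt(10) ≈ 2.7280e+5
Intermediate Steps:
t(d) = 16 (t(d) = 5 + 11 = 16)
Q(b, H) = -21 (Q(b, H) = -16 - 5 = -21)
P = sqrt(10) (P = sqrt(-3 + 13) = sqrt(10) ≈ 3.1623)
I = -185 (I = 5*(-31 - 6) = 5*(-37) = -185)
g(T, G) = 16 + sqrt(10)
272820 - g(I, Q(-15, 10)) = 272820 - (16 + sqrt(10)) = 272820 + (-16 - sqrt(10)) = 272804 - sqrt(10)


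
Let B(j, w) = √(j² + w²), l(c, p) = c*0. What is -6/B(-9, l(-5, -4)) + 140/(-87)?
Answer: -66/29 ≈ -2.2759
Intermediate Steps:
l(c, p) = 0
-6/B(-9, l(-5, -4)) + 140/(-87) = -6/√((-9)² + 0²) + 140/(-87) = -6/√(81 + 0) + 140*(-1/87) = -6/(√81) - 140/87 = -6/9 - 140/87 = -6*⅑ - 140/87 = -⅔ - 140/87 = -66/29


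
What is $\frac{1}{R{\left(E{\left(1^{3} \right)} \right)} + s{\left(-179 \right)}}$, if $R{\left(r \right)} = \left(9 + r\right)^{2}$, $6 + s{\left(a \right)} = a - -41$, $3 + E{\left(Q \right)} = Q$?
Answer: $- \frac{1}{95} \approx -0.010526$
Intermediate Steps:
$E{\left(Q \right)} = -3 + Q$
$s{\left(a \right)} = 35 + a$ ($s{\left(a \right)} = -6 + \left(a - -41\right) = -6 + \left(a + 41\right) = -6 + \left(41 + a\right) = 35 + a$)
$\frac{1}{R{\left(E{\left(1^{3} \right)} \right)} + s{\left(-179 \right)}} = \frac{1}{\left(9 - \left(3 - 1^{3}\right)\right)^{2} + \left(35 - 179\right)} = \frac{1}{\left(9 + \left(-3 + 1\right)\right)^{2} - 144} = \frac{1}{\left(9 - 2\right)^{2} - 144} = \frac{1}{7^{2} - 144} = \frac{1}{49 - 144} = \frac{1}{-95} = - \frac{1}{95}$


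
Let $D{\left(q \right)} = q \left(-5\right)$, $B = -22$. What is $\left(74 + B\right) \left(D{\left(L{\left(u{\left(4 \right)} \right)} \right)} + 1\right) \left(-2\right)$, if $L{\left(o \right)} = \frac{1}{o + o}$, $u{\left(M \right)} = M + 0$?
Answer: $-39$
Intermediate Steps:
$u{\left(M \right)} = M$
$L{\left(o \right)} = \frac{1}{2 o}$
$D{\left(q \right)} = - 5 q$
$\left(74 + B\right) \left(D{\left(L{\left(u{\left(4 \right)} \right)} \right)} + 1\right) \left(-2\right) = \left(74 - 22\right) \left(- 5 \frac{1}{2 \cdot 4} + 1\right) \left(-2\right) = 52 \left(- 5 \cdot \frac{1}{2} \cdot \frac{1}{4} + 1\right) \left(-2\right) = 52 \left(\left(-5\right) \frac{1}{8} + 1\right) \left(-2\right) = 52 \left(- \frac{5}{8} + 1\right) \left(-2\right) = 52 \cdot \frac{3}{8} \left(-2\right) = 52 \left(- \frac{3}{4}\right) = -39$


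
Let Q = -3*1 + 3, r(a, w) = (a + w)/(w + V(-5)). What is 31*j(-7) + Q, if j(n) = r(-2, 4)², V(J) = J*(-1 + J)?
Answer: 31/289 ≈ 0.10727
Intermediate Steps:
r(a, w) = (a + w)/(30 + w) (r(a, w) = (a + w)/(w - 5*(-1 - 5)) = (a + w)/(w - 5*(-6)) = (a + w)/(w + 30) = (a + w)/(30 + w))
j(n) = 1/289 (j(n) = ((-2 + 4)/(30 + 4))² = (2/34)² = ((1/34)*2)² = (1/17)² = 1/289)
Q = 0 (Q = -3 + 3 = 0)
31*j(-7) + Q = 31*(1/289) + 0 = 31/289 + 0 = 31/289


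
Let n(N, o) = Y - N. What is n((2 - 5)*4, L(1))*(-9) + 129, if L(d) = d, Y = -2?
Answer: 39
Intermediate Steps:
n(N, o) = -2 - N
n((2 - 5)*4, L(1))*(-9) + 129 = (-2 - (2 - 5)*4)*(-9) + 129 = (-2 - (-3)*4)*(-9) + 129 = (-2 - 1*(-12))*(-9) + 129 = (-2 + 12)*(-9) + 129 = 10*(-9) + 129 = -90 + 129 = 39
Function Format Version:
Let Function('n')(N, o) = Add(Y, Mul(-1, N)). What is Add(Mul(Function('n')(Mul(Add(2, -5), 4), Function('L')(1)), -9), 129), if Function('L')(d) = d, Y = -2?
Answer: 39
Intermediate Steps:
Function('n')(N, o) = Add(-2, Mul(-1, N))
Add(Mul(Function('n')(Mul(Add(2, -5), 4), Function('L')(1)), -9), 129) = Add(Mul(Add(-2, Mul(-1, Mul(Add(2, -5), 4))), -9), 129) = Add(Mul(Add(-2, Mul(-1, Mul(-3, 4))), -9), 129) = Add(Mul(Add(-2, Mul(-1, -12)), -9), 129) = Add(Mul(Add(-2, 12), -9), 129) = Add(Mul(10, -9), 129) = Add(-90, 129) = 39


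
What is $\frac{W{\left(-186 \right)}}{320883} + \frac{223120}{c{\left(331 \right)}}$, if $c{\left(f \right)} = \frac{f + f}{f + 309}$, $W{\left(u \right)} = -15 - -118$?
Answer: $\frac{22910532821293}{106212273} \approx 2.1571 \cdot 10^{5}$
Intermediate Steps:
$W{\left(u \right)} = 103$ ($W{\left(u \right)} = -15 + 118 = 103$)
$c{\left(f \right)} = \frac{2 f}{309 + f}$
$\frac{W{\left(-186 \right)}}{320883} + \frac{223120}{c{\left(331 \right)}} = \frac{103}{320883} + \frac{223120}{2 \cdot 331 \frac{1}{309 + 331}} = 103 \cdot \frac{1}{320883} + \frac{223120}{2 \cdot 331 \cdot \frac{1}{640}} = \frac{103}{320883} + \frac{223120}{2 \cdot 331 \cdot \frac{1}{640}} = \frac{103}{320883} + \frac{223120}{\frac{331}{320}} = \frac{103}{320883} + 223120 \cdot \frac{320}{331} = \frac{103}{320883} + \frac{71398400}{331} = \frac{22910532821293}{106212273}$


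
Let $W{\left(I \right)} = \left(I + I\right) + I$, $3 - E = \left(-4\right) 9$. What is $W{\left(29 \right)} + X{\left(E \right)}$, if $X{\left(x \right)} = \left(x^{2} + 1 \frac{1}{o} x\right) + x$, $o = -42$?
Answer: $\frac{23045}{14} \approx 1646.1$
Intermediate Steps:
$E = 39$ ($E = 3 - \left(-4\right) 9 = 3 - -36 = 3 + 36 = 39$)
$W{\left(I \right)} = 3 I$ ($W{\left(I \right)} = 2 I + I = 3 I$)
$X{\left(x \right)} = x^{2} + \frac{41 x}{42}$ ($X{\left(x \right)} = \left(x^{2} + 1 \frac{1}{-42} x\right) + x = \left(x^{2} + 1 \left(- \frac{1}{42}\right) x\right) + x = \left(x^{2} - \frac{x}{42}\right) + x = x^{2} + \frac{41 x}{42}$)
$W{\left(29 \right)} + X{\left(E \right)} = 3 \cdot 29 + \frac{1}{42} \cdot 39 \left(41 + 42 \cdot 39\right) = 87 + \frac{1}{42} \cdot 39 \left(41 + 1638\right) = 87 + \frac{1}{42} \cdot 39 \cdot 1679 = 87 + \frac{21827}{14} = \frac{23045}{14}$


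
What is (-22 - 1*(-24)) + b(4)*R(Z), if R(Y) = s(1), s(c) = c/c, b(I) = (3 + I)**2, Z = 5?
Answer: 51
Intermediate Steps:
s(c) = 1
R(Y) = 1
(-22 - 1*(-24)) + b(4)*R(Z) = (-22 - 1*(-24)) + (3 + 4)**2*1 = (-22 + 24) + 7**2*1 = 2 + 49*1 = 2 + 49 = 51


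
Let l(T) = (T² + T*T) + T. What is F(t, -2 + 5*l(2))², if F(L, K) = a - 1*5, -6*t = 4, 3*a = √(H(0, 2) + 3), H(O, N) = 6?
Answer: 16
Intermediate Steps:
l(T) = T + 2*T² (l(T) = (T² + T²) + T = 2*T² + T = T + 2*T²)
a = 1 (a = √(6 + 3)/3 = √9/3 = (⅓)*3 = 1)
t = -⅔ (t = -⅙*4 = -⅔ ≈ -0.66667)
F(L, K) = -4 (F(L, K) = 1 - 1*5 = 1 - 5 = -4)
F(t, -2 + 5*l(2))² = (-4)² = 16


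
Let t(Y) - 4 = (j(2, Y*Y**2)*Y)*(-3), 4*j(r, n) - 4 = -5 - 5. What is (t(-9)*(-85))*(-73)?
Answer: -452965/2 ≈ -2.2648e+5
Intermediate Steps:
j(r, n) = -3/2 (j(r, n) = 1 + (-5 - 5)/4 = 1 + (1/4)*(-10) = 1 - 5/2 = -3/2)
t(Y) = 4 + 9*Y/2 (t(Y) = 4 - 3*Y/2*(-3) = 4 + 9*Y/2)
(t(-9)*(-85))*(-73) = ((4 + (9/2)*(-9))*(-85))*(-73) = ((4 - 81/2)*(-85))*(-73) = -73/2*(-85)*(-73) = (6205/2)*(-73) = -452965/2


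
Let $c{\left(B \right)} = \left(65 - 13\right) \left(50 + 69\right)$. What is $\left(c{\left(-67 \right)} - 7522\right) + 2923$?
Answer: $1589$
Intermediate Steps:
$c{\left(B \right)} = 6188$ ($c{\left(B \right)} = 52 \cdot 119 = 6188$)
$\left(c{\left(-67 \right)} - 7522\right) + 2923 = \left(6188 - 7522\right) + 2923 = -1334 + 2923 = 1589$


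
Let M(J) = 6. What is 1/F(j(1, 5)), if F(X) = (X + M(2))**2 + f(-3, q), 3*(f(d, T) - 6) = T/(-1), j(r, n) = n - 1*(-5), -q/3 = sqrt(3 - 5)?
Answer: 131/34323 - I*sqrt(2)/68646 ≈ 0.0038167 - 2.0602e-5*I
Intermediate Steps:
q = -3*I*sqrt(2) (q = -3*sqrt(3 - 5) = -3*I*sqrt(2) ≈ -4.2426*I)
j(r, n) = 5 + n (j(r, n) = n + 5 = 5 + n)
f(d, T) = 6 - T/3 (f(d, T) = 6 + (T/(-1))/3 = 6 + (T*(-1))/3 = 6 + (-T)/3 = 6 - T/3)
F(X) = 6 + (6 + X)**2 + I*sqrt(2) (F(X) = (X + 6)**2 + (6 - (-1)*I*sqrt(2)) = (6 + X)**2 + (6 + I*sqrt(2)) = 6 + (6 + X)**2 + I*sqrt(2))
1/F(j(1, 5)) = 1/(6 + (6 + (5 + 5))**2 + I*sqrt(2)) = 1/(6 + (6 + 10)**2 + I*sqrt(2)) = 1/(6 + 16**2 + I*sqrt(2)) = 1/(6 + 256 + I*sqrt(2)) = 1/(262 + I*sqrt(2))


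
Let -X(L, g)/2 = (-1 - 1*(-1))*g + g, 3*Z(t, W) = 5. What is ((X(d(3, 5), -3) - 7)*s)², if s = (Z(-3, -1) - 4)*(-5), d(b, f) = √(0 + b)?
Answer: 1225/9 ≈ 136.11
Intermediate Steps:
Z(t, W) = 5/3 (Z(t, W) = (⅓)*5 = 5/3)
d(b, f) = √b
s = 35/3 (s = (5/3 - 4)*(-5) = -7/3*(-5) = 35/3 ≈ 11.667)
X(L, g) = -2*g (X(L, g) = -2*((-1 - 1*(-1))*g + g) = -2*((-1 + 1)*g + g) = -2*(0*g + g) = -2*(0 + g) = -2*g)
((X(d(3, 5), -3) - 7)*s)² = ((-2*(-3) - 7)*(35/3))² = ((6 - 7)*(35/3))² = (-1*35/3)² = (-35/3)² = 1225/9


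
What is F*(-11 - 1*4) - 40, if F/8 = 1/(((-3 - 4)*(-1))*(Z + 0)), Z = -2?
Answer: -220/7 ≈ -31.429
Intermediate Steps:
F = -4/7 (F = 8/((((-3 - 4)*(-1))*(-2 + 0))) = 8/((-7*(-1)*(-2))) = 8/((7*(-2))) = 8/(-14) = 8*(-1/14) = -4/7 ≈ -0.57143)
F*(-11 - 1*4) - 40 = -4*(-11 - 1*4)/7 - 40 = -4*(-11 - 4)/7 - 40 = -4/7*(-15) - 40 = 60/7 - 40 = -220/7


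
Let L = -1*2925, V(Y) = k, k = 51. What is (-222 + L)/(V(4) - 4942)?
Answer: 3147/4891 ≈ 0.64343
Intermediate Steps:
V(Y) = 51
L = -2925
(-222 + L)/(V(4) - 4942) = (-222 - 2925)/(51 - 4942) = -3147/(-4891) = -3147*(-1/4891) = 3147/4891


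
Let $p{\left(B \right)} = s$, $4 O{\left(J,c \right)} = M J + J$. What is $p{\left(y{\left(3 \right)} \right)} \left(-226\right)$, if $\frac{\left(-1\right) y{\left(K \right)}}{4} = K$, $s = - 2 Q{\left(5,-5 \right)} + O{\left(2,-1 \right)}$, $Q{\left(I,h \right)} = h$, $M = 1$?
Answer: $-2486$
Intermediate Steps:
$O{\left(J,c \right)} = \frac{J}{2}$ ($O{\left(J,c \right)} = \frac{1 J + J}{4} = \frac{J + J}{4} = \frac{2 J}{4} = \frac{J}{2}$)
$s = 11$ ($s = \left(-2\right) \left(-5\right) + \frac{1}{2} \cdot 2 = 10 + 1 = 11$)
$y{\left(K \right)} = - 4 K$
$p{\left(B \right)} = 11$
$p{\left(y{\left(3 \right)} \right)} \left(-226\right) = 11 \left(-226\right) = -2486$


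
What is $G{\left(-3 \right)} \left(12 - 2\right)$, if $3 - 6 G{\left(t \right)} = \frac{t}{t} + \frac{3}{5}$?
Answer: $\frac{7}{3} \approx 2.3333$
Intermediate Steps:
$G{\left(t \right)} = \frac{7}{30}$ ($G{\left(t \right)} = \frac{1}{2} - \frac{\frac{t}{t} + \frac{3}{5}}{6} = \frac{1}{2} - \frac{1 + 3 \cdot \frac{1}{5}}{6} = \frac{1}{2} - \frac{1 + \frac{3}{5}}{6} = \frac{1}{2} - \frac{4}{15} = \frac{7}{30}$)
$G{\left(-3 \right)} \left(12 - 2\right) = \frac{7 \left(12 - 2\right)}{30} = \frac{7}{30} \cdot 10 = \frac{7}{3}$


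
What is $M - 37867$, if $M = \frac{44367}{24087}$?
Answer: $- \frac{304019354}{8029} \approx -37865.0$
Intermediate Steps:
$M = \frac{14789}{8029}$ ($M = 44367 \cdot \frac{1}{24087} = \frac{14789}{8029} \approx 1.8419$)
$M - 37867 = \frac{14789}{8029} - 37867 = - \frac{304019354}{8029}$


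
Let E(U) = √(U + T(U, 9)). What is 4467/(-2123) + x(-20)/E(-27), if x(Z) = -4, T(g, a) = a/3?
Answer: -4467/2123 + I*√6/3 ≈ -2.1041 + 0.8165*I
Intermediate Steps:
T(g, a) = a/3 (T(g, a) = a*(⅓) = a/3)
E(U) = √(3 + U) (E(U) = √(U + (⅓)*9) = √(U + 3) = √(3 + U))
4467/(-2123) + x(-20)/E(-27) = 4467/(-2123) - 4/√(3 - 27) = 4467*(-1/2123) - 4*(-I*√6/12) = -4467/2123 - 4*(-I*√6/12) = -4467/2123 - (-1)*I*√6/3 = -4467/2123 + I*√6/3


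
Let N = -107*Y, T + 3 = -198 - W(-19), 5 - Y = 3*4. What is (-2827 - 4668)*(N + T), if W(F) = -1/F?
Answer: -78030445/19 ≈ -4.1069e+6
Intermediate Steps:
Y = -7 (Y = 5 - 3*4 = 5 - 1*12 = 5 - 12 = -7)
T = -3820/19 (T = -3 + (-198 - (-1)/(-19)) = -3 + (-198 - (-1)*(-1)/19) = -3 + (-198 - 1*1/19) = -3 + (-198 - 1/19) = -3 - 3763/19 = -3820/19 ≈ -201.05)
N = 749 (N = -107*(-7) = 749)
(-2827 - 4668)*(N + T) = (-2827 - 4668)*(749 - 3820/19) = -7495*10411/19 = -78030445/19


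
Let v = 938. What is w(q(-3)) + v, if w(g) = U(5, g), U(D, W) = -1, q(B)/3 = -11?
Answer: 937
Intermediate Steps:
q(B) = -33 (q(B) = 3*(-11) = -33)
w(g) = -1
w(q(-3)) + v = -1 + 938 = 937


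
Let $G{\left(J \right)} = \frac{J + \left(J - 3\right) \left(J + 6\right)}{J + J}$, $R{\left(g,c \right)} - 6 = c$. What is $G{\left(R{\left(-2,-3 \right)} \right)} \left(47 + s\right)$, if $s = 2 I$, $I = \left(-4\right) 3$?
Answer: $\frac{23}{2} \approx 11.5$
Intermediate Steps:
$I = -12$
$R{\left(g,c \right)} = 6 + c$
$s = -24$ ($s = 2 \left(-12\right) = -24$)
$G{\left(J \right)} = \frac{J + \left(-3 + J\right) \left(6 + J\right)}{2 J}$
$G{\left(R{\left(-2,-3 \right)} \right)} \left(47 + s\right) = \left(2 + \frac{6 - 3}{2} - \frac{9}{6 - 3}\right) \left(47 - 24\right) = \left(2 + \frac{1}{2} \cdot 3 - \frac{9}{3}\right) 23 = \left(2 + \frac{3}{2} - 3\right) 23 = \frac{1}{2} \cdot 23 = \frac{23}{2}$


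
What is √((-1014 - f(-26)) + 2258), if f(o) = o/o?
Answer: √1243 ≈ 35.256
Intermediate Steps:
f(o) = 1
√((-1014 - f(-26)) + 2258) = √((-1014 - 1*1) + 2258) = √((-1014 - 1) + 2258) = √(-1015 + 2258) = √1243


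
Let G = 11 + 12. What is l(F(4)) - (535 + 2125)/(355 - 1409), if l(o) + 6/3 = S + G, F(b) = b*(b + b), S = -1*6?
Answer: 9235/527 ≈ 17.524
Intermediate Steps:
G = 23
S = -6
F(b) = 2*b² (F(b) = b*(2*b) = 2*b²)
l(o) = 15 (l(o) = -2 + (-6 + 23) = -2 + 17 = 15)
l(F(4)) - (535 + 2125)/(355 - 1409) = 15 - (535 + 2125)/(355 - 1409) = 15 - 2660/(-1054) = 15 - 2660*(-1)/1054 = 15 - 1*(-1330/527) = 15 + 1330/527 = 9235/527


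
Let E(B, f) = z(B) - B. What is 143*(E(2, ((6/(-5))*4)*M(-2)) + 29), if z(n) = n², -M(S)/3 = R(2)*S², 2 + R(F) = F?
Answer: 4433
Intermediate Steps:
R(F) = -2 + F
M(S) = 0 (M(S) = -3*(-2 + 2)*S² = -0*S² = -3*0 = 0)
E(B, f) = B² - B
143*(E(2, ((6/(-5))*4)*M(-2)) + 29) = 143*(2*(-1 + 2) + 29) = 143*(2*1 + 29) = 143*(2 + 29) = 143*31 = 4433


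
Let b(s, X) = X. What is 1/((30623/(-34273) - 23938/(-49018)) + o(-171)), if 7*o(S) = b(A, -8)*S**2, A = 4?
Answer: -5879978699/196501190436086 ≈ -2.9923e-5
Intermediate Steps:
o(S) = -8*S**2/7 (o(S) = (-8*S**2)/7 = -8*S**2/7)
1/((30623/(-34273) - 23938/(-49018)) + o(-171)) = 1/((30623/(-34273) - 23938/(-49018)) - 8/7*(-171)**2) = 1/((30623*(-1/34273) - 23938*(-1/49018)) - 8/7*29241) = 1/((-30623/34273 + 11969/24509) - 233928/7) = 1/(-340325570/839996957 - 233928/7) = 1/(-196501190436086/5879978699) = -5879978699/196501190436086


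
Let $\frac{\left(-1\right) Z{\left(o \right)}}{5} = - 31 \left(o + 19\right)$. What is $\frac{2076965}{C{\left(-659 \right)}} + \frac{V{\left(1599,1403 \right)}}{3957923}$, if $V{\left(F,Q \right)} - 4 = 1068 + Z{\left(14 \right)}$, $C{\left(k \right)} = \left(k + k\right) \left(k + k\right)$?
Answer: $\frac{8231215129883}{6875403033452} \approx 1.1972$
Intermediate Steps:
$Z{\left(o \right)} = 2945 + 155 o$ ($Z{\left(o \right)} = - 5 \left(- 31 \left(o + 19\right)\right) = - 5 \left(- 31 \left(19 + o\right)\right) = - 5 \left(-589 - 31 o\right) = 2945 + 155 o$)
$C{\left(k \right)} = 4 k^{2}$ ($C{\left(k \right)} = 2 k 2 k = 4 k^{2}$)
$V{\left(F,Q \right)} = 6187$ ($V{\left(F,Q \right)} = 4 + \left(1068 + \left(2945 + 155 \cdot 14\right)\right) = 4 + \left(1068 + \left(2945 + 2170\right)\right) = 4 + \left(1068 + 5115\right) = 4 + 6183 = 6187$)
$\frac{2076965}{C{\left(-659 \right)}} + \frac{V{\left(1599,1403 \right)}}{3957923} = \frac{2076965}{4 \left(-659\right)^{2}} + \frac{6187}{3957923} = \frac{2076965}{4 \cdot 434281} + 6187 \cdot \frac{1}{3957923} = \frac{2076965}{1737124} + \frac{6187}{3957923} = \frac{8231215129883}{6875403033452}$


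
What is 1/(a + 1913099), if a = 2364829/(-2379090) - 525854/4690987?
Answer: 1594325751690/3050101237741517441 ≈ 5.2271e-7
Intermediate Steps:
a = -1763490869869/1594325751690 (a = 2364829*(-1/2379090) - 525854*1/4690987 = -2364829/2379090 - 75122/670141 = -1763490869869/1594325751690 ≈ -1.1061)
1/(a + 1913099) = 1/(-1763490869869/1594325751690 + 1913099) = 1/(3050101237741517441/1594325751690) = 1594325751690/3050101237741517441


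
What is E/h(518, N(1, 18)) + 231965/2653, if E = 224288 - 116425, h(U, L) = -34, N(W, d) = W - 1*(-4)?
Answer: -278273729/90202 ≈ -3085.0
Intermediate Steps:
N(W, d) = 4 + W (N(W, d) = W + 4 = 4 + W)
E = 107863
E/h(518, N(1, 18)) + 231965/2653 = 107863/(-34) + 231965/2653 = 107863*(-1/34) + 231965*(1/2653) = -107863/34 + 231965/2653 = -278273729/90202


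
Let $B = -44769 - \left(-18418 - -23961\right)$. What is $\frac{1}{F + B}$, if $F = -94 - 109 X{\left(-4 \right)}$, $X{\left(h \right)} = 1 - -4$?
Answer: $- \frac{1}{50951} \approx -1.9627 \cdot 10^{-5}$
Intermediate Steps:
$X{\left(h \right)} = 5$ ($X{\left(h \right)} = 1 + 4 = 5$)
$F = -639$ ($F = -94 - 545 = -639$)
$B = -50312$ ($B = -44769 - \left(-18418 + 23961\right) = -44769 - 5543 = -50312$)
$\frac{1}{F + B} = \frac{1}{-639 - 50312} = \frac{1}{-50951} = - \frac{1}{50951}$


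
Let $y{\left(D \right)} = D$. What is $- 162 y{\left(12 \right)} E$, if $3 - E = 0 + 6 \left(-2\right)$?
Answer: $-29160$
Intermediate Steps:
$E = 15$ ($E = 3 - \left(0 + 6 \left(-2\right)\right) = 3 - \left(0 - 12\right) = 3 - -12 = 3 + 12 = 15$)
$- 162 y{\left(12 \right)} E = \left(-162\right) 12 \cdot 15 = \left(-1944\right) 15 = -29160$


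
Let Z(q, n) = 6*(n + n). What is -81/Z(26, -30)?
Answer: 9/40 ≈ 0.22500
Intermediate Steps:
Z(q, n) = 12*n (Z(q, n) = 6*(2*n) = 12*n)
-81/Z(26, -30) = -81/(12*(-30)) = -81/(-360) = -81*(-1/360) = 9/40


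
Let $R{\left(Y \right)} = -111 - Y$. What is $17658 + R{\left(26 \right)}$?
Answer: $17521$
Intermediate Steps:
$17658 + R{\left(26 \right)} = 17658 - 137 = 17521$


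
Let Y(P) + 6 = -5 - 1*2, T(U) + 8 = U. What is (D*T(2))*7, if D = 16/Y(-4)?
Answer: 672/13 ≈ 51.692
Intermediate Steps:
T(U) = -8 + U
Y(P) = -13 (Y(P) = -6 + (-5 - 1*2) = -6 + (-5 - 2) = -6 - 7 = -13)
D = -16/13 (D = 16/(-13) = 16*(-1/13) = -16/13 ≈ -1.2308)
(D*T(2))*7 = -16*(-8 + 2)/13*7 = -16/13*(-6)*7 = (96/13)*7 = 672/13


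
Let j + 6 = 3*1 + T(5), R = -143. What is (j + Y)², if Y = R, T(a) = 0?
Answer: 21316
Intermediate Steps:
Y = -143
j = -3 (j = -6 + (3*1 + 0) = -6 + (3 + 0) = -6 + 3 = -3)
(j + Y)² = (-3 - 143)² = (-146)² = 21316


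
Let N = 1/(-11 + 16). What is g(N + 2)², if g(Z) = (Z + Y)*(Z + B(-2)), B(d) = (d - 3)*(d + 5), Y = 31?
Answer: 112869376/625 ≈ 1.8059e+5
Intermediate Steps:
B(d) = (-3 + d)*(5 + d)
N = ⅕ (N = 1/5 = ⅕ ≈ 0.20000)
g(Z) = (-15 + Z)*(31 + Z) (g(Z) = (Z + 31)*(Z + (-15 + (-2)² + 2*(-2))) = (31 + Z)*(Z + (-15 + 4 - 4)) = (31 + Z)*(Z - 15) = (31 + Z)*(-15 + Z) = (-15 + Z)*(31 + Z))
g(N + 2)² = (-465 + (⅕ + 2)² + 16*(⅕ + 2))² = (-465 + (11/5)² + 16*(11/5))² = (-465 + 121/25 + 176/5)² = (-10624/25)² = 112869376/625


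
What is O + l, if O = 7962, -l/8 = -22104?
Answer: 184794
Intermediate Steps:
l = 176832 (l = -8*(-22104) = 176832)
O + l = 7962 + 176832 = 184794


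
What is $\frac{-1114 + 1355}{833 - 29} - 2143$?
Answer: $- \frac{1722731}{804} \approx -2142.7$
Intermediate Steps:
$\frac{-1114 + 1355}{833 - 29} - 2143 = \frac{241}{804} - 2143 = - \frac{1722731}{804}$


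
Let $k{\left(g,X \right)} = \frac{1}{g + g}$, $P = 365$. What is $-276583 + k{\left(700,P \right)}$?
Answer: $- \frac{387216199}{1400} \approx -2.7658 \cdot 10^{5}$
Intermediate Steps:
$k{\left(g,X \right)} = \frac{1}{2 g}$
$-276583 + k{\left(700,P \right)} = -276583 + \frac{1}{2 \cdot 700} = -276583 + \frac{1}{2} \cdot \frac{1}{700} = -276583 + \frac{1}{1400} = - \frac{387216199}{1400}$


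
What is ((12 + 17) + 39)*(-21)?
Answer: -1428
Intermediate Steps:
((12 + 17) + 39)*(-21) = (29 + 39)*(-21) = 68*(-21) = -1428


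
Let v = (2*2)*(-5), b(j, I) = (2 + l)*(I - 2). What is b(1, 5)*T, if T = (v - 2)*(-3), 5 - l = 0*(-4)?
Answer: 1386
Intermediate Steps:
l = 5 (l = 5 - 0*(-4) = 5 - 1*0 = 5 + 0 = 5)
b(j, I) = -14 + 7*I (b(j, I) = (2 + 5)*(I - 2) = 7*(-2 + I) = -14 + 7*I)
v = -20 (v = 4*(-5) = -20)
T = 66 (T = (-20 - 2)*(-3) = -22*(-3) = 66)
b(1, 5)*T = (-14 + 7*5)*66 = (-14 + 35)*66 = 21*66 = 1386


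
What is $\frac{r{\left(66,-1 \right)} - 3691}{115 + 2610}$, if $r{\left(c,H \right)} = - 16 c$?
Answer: $- \frac{4747}{2725} \approx -1.742$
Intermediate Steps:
$\frac{r{\left(66,-1 \right)} - 3691}{115 + 2610} = \frac{\left(-16\right) 66 - 3691}{115 + 2610} = \frac{-1056 - 3691}{2725} = \left(-4747\right) \frac{1}{2725} = - \frac{4747}{2725}$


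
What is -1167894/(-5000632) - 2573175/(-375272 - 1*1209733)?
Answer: 5391435559/2903306492 ≈ 1.8570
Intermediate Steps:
-1167894/(-5000632) - 2573175/(-375272 - 1*1209733) = -1167894*(-1/5000632) - 2573175/(-375272 - 1209733) = 6417/27476 - 2573175/(-1585005) = 6417/27476 - 2573175*(-1/1585005) = 6417/27476 + 171545/105667 = 5391435559/2903306492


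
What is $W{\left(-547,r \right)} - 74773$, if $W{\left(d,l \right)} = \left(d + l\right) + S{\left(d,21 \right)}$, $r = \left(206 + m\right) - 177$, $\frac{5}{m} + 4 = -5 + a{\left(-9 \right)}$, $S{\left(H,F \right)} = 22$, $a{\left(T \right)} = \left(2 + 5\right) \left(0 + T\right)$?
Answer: $- \frac{5419373}{72} \approx -75269.0$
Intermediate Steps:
$a{\left(T \right)} = 7 T$
$m = - \frac{5}{72}$ ($m = \frac{5}{-4 + \left(-5 + 7 \left(-9\right)\right)} = \frac{5}{-4 - 68} = \frac{5}{-72} = 5 \left(- \frac{1}{72}\right) = - \frac{5}{72} \approx -0.069444$)
$r = \frac{2083}{72}$ ($r = \left(206 - \frac{5}{72}\right) - 177 = \frac{14827}{72} - 177 = \frac{2083}{72} \approx 28.931$)
$W{\left(d,l \right)} = 22 + d + l$ ($W{\left(d,l \right)} = \left(d + l\right) + 22 = 22 + d + l$)
$W{\left(-547,r \right)} - 74773 = \left(22 - 547 + \frac{2083}{72}\right) - 74773 = - \frac{35717}{72} - 74773 = - \frac{5419373}{72}$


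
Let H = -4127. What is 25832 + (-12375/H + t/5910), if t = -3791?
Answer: 630114695033/24390570 ≈ 25834.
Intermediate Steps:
25832 + (-12375/H + t/5910) = 25832 + (-12375/(-4127) - 3791/5910) = 25832 + (-12375*(-1/4127) - 3791*1/5910) = 25832 + (12375/4127 - 3791/5910) = 25832 + 57490793/24390570 = 630114695033/24390570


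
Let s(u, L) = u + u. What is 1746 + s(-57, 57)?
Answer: 1632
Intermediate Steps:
s(u, L) = 2*u
1746 + s(-57, 57) = 1746 + 2*(-57) = 1746 - 114 = 1632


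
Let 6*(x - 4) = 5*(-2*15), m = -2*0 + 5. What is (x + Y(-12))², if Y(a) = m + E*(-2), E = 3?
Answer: 484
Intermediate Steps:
m = 5 (m = 0 + 5 = 5)
x = -21 (x = 4 + (5*(-2*15))/6 = 4 + (5*(-30))/6 = 4 + (⅙)*(-150) = 4 - 25 = -21)
Y(a) = -1 (Y(a) = 5 + 3*(-2) = 5 - 6 = -1)
(x + Y(-12))² = (-21 - 1)² = (-22)² = 484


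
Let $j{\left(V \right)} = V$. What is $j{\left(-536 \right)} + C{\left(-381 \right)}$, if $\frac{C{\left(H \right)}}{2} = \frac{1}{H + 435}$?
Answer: $- \frac{14471}{27} \approx -535.96$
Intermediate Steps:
$C{\left(H \right)} = \frac{2}{435 + H}$ ($C{\left(H \right)} = \frac{2}{H + 435} = \frac{2}{435 + H}$)
$j{\left(-536 \right)} + C{\left(-381 \right)} = -536 + \frac{2}{435 - 381} = -536 + \frac{2}{54} = -536 + 2 \cdot \frac{1}{54} = -536 + \frac{1}{27} = - \frac{14471}{27}$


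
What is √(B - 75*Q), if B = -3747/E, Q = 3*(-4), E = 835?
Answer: √624373755/835 ≈ 29.925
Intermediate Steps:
Q = -12
B = -3747/835 ≈ -4.4874
√(B - 75*Q) = √(-3747/835 - 75*(-12)) = √(-3747/835 + 900) = √(747753/835) = √624373755/835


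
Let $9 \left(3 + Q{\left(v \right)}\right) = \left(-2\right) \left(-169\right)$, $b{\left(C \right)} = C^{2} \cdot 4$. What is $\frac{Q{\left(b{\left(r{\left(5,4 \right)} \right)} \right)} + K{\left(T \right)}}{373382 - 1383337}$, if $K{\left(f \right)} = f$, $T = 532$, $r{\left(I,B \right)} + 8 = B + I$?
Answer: $- \frac{5099}{9089595} \approx -0.00056097$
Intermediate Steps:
$r{\left(I,B \right)} = -8 + B + I$ ($r{\left(I,B \right)} = -8 + \left(B + I\right) = -8 + B + I$)
$b{\left(C \right)} = 4 C^{2}$
$Q{\left(v \right)} = \frac{311}{9}$ ($Q{\left(v \right)} = -3 + \frac{\left(-2\right) \left(-169\right)}{9} = -3 + \frac{1}{9} \cdot 338 = -3 + \frac{338}{9} = \frac{311}{9}$)
$\frac{Q{\left(b{\left(r{\left(5,4 \right)} \right)} \right)} + K{\left(T \right)}}{373382 - 1383337} = \frac{\frac{311}{9} + 532}{373382 - 1383337} = \frac{5099}{9 \left(-1009955\right)} = \frac{5099}{9} \left(- \frac{1}{1009955}\right) = - \frac{5099}{9089595}$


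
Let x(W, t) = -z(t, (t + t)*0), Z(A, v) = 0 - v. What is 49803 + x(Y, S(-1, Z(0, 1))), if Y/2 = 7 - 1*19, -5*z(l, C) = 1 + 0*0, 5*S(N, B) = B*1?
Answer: 249016/5 ≈ 49803.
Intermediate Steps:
Z(A, v) = -v
S(N, B) = B/5 (S(N, B) = (B*1)/5 = B/5)
z(l, C) = -⅕ (z(l, C) = -(1 + 0*0)/5 = -(1 + 0)/5 = -⅕*1 = -⅕)
Y = -24 (Y = 2*(7 - 1*19) = 2*(7 - 19) = 2*(-12) = -24)
x(W, t) = ⅕ (x(W, t) = -1*(-⅕) = ⅕)
49803 + x(Y, S(-1, Z(0, 1))) = 49803 + ⅕ = 249016/5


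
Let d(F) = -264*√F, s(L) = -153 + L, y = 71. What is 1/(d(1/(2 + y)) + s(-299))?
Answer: -8249/3711124 + 33*√73/1855562 ≈ -0.0020708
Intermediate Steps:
1/(d(1/(2 + y)) + s(-299)) = 1/(-264/√(2 + 71) + (-153 - 299)) = 1/(-264*√73/73 - 452) = 1/(-452 - 264*√73/73)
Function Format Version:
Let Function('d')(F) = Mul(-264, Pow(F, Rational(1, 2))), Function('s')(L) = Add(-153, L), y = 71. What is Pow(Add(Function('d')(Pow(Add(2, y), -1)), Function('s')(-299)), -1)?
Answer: Add(Rational(-8249, 3711124), Mul(Rational(33, 1855562), Pow(73, Rational(1, 2)))) ≈ -0.0020708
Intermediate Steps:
Pow(Add(Function('d')(Pow(Add(2, y), -1)), Function('s')(-299)), -1) = Pow(Add(Mul(-264, Pow(Pow(Add(2, 71), -1), Rational(1, 2))), Add(-153, -299)), -1) = Pow(Add(Mul(-264, Pow(Pow(73, -1), Rational(1, 2))), -452), -1) = Pow(Add(Mul(-264, Pow(Rational(1, 73), Rational(1, 2))), -452), -1) = Pow(Add(Mul(-264, Mul(Rational(1, 73), Pow(73, Rational(1, 2)))), -452), -1) = Pow(Add(Mul(Rational(-264, 73), Pow(73, Rational(1, 2))), -452), -1) = Pow(Add(-452, Mul(Rational(-264, 73), Pow(73, Rational(1, 2)))), -1)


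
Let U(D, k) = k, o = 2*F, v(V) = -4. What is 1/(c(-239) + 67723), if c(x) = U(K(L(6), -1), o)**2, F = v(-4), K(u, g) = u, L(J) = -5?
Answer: 1/67787 ≈ 1.4752e-5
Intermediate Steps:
F = -4
o = -8 (o = 2*(-4) = -8)
c(x) = 64 (c(x) = (-8)**2 = 64)
1/(c(-239) + 67723) = 1/(64 + 67723) = 1/67787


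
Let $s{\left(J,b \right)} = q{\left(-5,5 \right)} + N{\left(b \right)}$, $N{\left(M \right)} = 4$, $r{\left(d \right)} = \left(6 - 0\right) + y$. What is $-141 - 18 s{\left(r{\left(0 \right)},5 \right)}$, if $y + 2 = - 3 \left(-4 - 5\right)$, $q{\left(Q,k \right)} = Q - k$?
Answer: $-33$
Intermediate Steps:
$y = 25$ ($y = -2 - 3 \left(-4 - 5\right) = -2 - -27 = -2 + 27 = 25$)
$r{\left(d \right)} = 31$ ($r{\left(d \right)} = \left(6 - 0\right) + 25 = \left(6 + 0\right) + 25 = 6 + 25 = 31$)
$s{\left(J,b \right)} = -6$ ($s{\left(J,b \right)} = \left(-5 - 5\right) + 4 = -10 + 4 = -6$)
$-141 - 18 s{\left(r{\left(0 \right)},5 \right)} = -141 - -108 = -141 + 108 = -33$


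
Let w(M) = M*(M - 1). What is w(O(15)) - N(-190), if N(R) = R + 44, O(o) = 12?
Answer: 278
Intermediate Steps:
w(M) = M*(-1 + M)
N(R) = 44 + R
w(O(15)) - N(-190) = 12*(-1 + 12) - (44 - 190) = 12*11 - 1*(-146) = 132 + 146 = 278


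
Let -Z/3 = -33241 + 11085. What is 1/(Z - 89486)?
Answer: -1/23018 ≈ -4.3444e-5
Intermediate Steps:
Z = 66468 (Z = -3*(-33241 + 11085) = -3*(-22156) = 66468)
1/(Z - 89486) = 1/(66468 - 89486) = 1/(-23018) = -1/23018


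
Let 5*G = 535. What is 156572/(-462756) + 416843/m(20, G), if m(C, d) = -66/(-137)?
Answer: 2202235314287/2545158 ≈ 8.6527e+5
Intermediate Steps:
G = 107 (G = (1/5)*535 = 107)
m(C, d) = 66/137 (m(C, d) = -66*(-1/137) = 66/137)
156572/(-462756) + 416843/m(20, G) = 156572/(-462756) + 416843/(66/137) = 156572*(-1/462756) + 416843*(137/66) = -39143/115689 + 57107491/66 = 2202235314287/2545158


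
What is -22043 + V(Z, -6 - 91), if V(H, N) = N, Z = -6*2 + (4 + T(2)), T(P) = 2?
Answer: -22140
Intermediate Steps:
Z = -6 (Z = -6*2 + (4 + 2) = -12 + 6 = -6)
-22043 + V(Z, -6 - 91) = -22043 + (-6 - 91) = -22043 - 97 = -22140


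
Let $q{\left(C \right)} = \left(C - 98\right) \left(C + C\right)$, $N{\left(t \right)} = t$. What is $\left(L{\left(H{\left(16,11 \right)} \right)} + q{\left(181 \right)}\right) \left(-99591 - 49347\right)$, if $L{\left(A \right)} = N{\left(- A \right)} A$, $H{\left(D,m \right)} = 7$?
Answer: $-4467693186$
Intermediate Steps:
$q{\left(C \right)} = 2 C \left(-98 + C\right)$ ($q{\left(C \right)} = \left(-98 + C\right) 2 C = 2 C \left(-98 + C\right)$)
$L{\left(A \right)} = - A^{2}$ ($L{\left(A \right)} = - A A = - A^{2}$)
$\left(L{\left(H{\left(16,11 \right)} \right)} + q{\left(181 \right)}\right) \left(-99591 - 49347\right) = \left(- 7^{2} + 2 \cdot 181 \left(-98 + 181\right)\right) \left(-99591 - 49347\right) = \left(\left(-1\right) 49 + 2 \cdot 181 \cdot 83\right) \left(-148938\right) = \left(-49 + 30046\right) \left(-148938\right) = 29997 \left(-148938\right) = -4467693186$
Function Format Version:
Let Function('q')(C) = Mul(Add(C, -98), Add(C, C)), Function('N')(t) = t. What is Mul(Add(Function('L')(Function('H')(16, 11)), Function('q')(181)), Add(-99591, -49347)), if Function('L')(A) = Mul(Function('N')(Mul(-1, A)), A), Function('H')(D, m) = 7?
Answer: -4467693186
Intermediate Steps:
Function('q')(C) = Mul(2, C, Add(-98, C)) (Function('q')(C) = Mul(Add(-98, C), Mul(2, C)) = Mul(2, C, Add(-98, C)))
Function('L')(A) = Mul(-1, Pow(A, 2)) (Function('L')(A) = Mul(Mul(-1, A), A) = Mul(-1, Pow(A, 2)))
Mul(Add(Function('L')(Function('H')(16, 11)), Function('q')(181)), Add(-99591, -49347)) = Mul(Add(Mul(-1, Pow(7, 2)), Mul(2, 181, Add(-98, 181))), Add(-99591, -49347)) = Mul(Add(Mul(-1, 49), Mul(2, 181, 83)), -148938) = Mul(Add(-49, 30046), -148938) = Mul(29997, -148938) = -4467693186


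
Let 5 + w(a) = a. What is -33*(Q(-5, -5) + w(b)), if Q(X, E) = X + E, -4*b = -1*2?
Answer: 957/2 ≈ 478.50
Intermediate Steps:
b = ½ (b = -(-1)*2/4 = -¼*(-2) = ½ ≈ 0.50000)
Q(X, E) = E + X
w(a) = -5 + a
-33*(Q(-5, -5) + w(b)) = -33*((-5 - 5) + (-5 + ½)) = -33*(-10 - 9/2) = -33*(-29/2) = 957/2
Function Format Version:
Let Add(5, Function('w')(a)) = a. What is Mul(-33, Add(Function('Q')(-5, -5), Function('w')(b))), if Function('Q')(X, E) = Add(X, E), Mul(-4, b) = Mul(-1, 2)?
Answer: Rational(957, 2) ≈ 478.50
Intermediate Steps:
b = Rational(1, 2) (b = Mul(Rational(-1, 4), Mul(-1, 2)) = Mul(Rational(-1, 4), -2) = Rational(1, 2) ≈ 0.50000)
Function('Q')(X, E) = Add(E, X)
Function('w')(a) = Add(-5, a)
Mul(-33, Add(Function('Q')(-5, -5), Function('w')(b))) = Mul(-33, Add(Add(-5, -5), Add(-5, Rational(1, 2)))) = Mul(-33, Add(-10, Rational(-9, 2))) = Mul(-33, Rational(-29, 2)) = Rational(957, 2)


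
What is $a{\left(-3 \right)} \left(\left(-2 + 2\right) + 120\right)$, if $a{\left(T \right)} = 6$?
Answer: $720$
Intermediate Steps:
$a{\left(-3 \right)} \left(\left(-2 + 2\right) + 120\right) = 6 \left(\left(-2 + 2\right) + 120\right) = 6 \left(0 + 120\right) = 6 \cdot 120 = 720$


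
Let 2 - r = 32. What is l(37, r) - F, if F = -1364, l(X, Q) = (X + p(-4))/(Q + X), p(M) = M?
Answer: 9581/7 ≈ 1368.7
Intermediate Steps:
r = -30 (r = 2 - 1*32 = 2 - 32 = -30)
l(X, Q) = (-4 + X)/(Q + X) (l(X, Q) = (X - 4)/(Q + X) = (-4 + X)/(Q + X))
l(37, r) - F = (-4 + 37)/(-30 + 37) - 1*(-1364) = 33/7 + 1364 = 9581/7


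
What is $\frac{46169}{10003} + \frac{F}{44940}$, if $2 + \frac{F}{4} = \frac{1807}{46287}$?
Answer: $\frac{24674781448}{5346253395} \approx 4.6153$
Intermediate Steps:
$F = - \frac{2612}{333}$ ($F = -8 + 4 \cdot \frac{1807}{46287} = -8 + 4 \cdot 1807 \cdot \frac{1}{46287} = -8 + 4 \cdot \frac{13}{333} = -8 + \frac{52}{333} = - \frac{2612}{333} \approx -7.8438$)
$\frac{46169}{10003} + \frac{F}{44940} = \frac{46169}{10003} - \frac{2612}{333 \cdot 44940} = 46169 \cdot \frac{1}{10003} - \frac{653}{3741255} = \frac{46169}{10003} - \frac{653}{3741255} = \frac{24674781448}{5346253395}$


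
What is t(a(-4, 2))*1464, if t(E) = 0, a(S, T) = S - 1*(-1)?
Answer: 0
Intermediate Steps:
a(S, T) = 1 + S (a(S, T) = S + 1 = 1 + S)
t(a(-4, 2))*1464 = 0*1464 = 0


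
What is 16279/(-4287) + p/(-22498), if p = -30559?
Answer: -235238509/96448926 ≈ -2.4390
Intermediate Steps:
16279/(-4287) + p/(-22498) = 16279/(-4287) - 30559/(-22498) = 16279*(-1/4287) - 30559*(-1/22498) = -16279/4287 + 30559/22498 = -235238509/96448926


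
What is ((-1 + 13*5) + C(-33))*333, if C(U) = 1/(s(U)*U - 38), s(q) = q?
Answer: 22399245/1051 ≈ 21312.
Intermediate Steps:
C(U) = 1/(-38 + U**2) (C(U) = 1/(U*U - 38) = 1/(U**2 - 38) = 1/(-38 + U**2))
((-1 + 13*5) + C(-33))*333 = ((-1 + 13*5) + 1/(-38 + (-33)**2))*333 = ((-1 + 65) + 1/(-38 + 1089))*333 = (64 + 1/1051)*333 = (67265/1051)*333 = 22399245/1051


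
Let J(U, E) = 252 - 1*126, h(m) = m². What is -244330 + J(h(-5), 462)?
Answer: -244204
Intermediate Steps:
J(U, E) = 126 (J(U, E) = 252 - 126 = 126)
-244330 + J(h(-5), 462) = -244330 + 126 = -244204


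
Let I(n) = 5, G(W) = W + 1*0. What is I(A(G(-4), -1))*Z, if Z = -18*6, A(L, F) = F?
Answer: -540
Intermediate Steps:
G(W) = W (G(W) = W + 0 = W)
Z = -108
I(A(G(-4), -1))*Z = 5*(-108) = -540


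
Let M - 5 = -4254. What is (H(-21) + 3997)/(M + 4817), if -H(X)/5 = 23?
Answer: 1941/284 ≈ 6.8345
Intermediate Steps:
M = -4249 (M = 5 - 4254 = -4249)
H(X) = -115 (H(X) = -5*23 = -115)
(H(-21) + 3997)/(M + 4817) = (-115 + 3997)/(-4249 + 4817) = 3882/568 = 3882*(1/568) = 1941/284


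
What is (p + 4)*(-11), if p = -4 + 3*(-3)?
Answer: 99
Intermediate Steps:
p = -13 (p = -4 - 9 = -13)
(p + 4)*(-11) = (-13 + 4)*(-11) = -9*(-11) = 99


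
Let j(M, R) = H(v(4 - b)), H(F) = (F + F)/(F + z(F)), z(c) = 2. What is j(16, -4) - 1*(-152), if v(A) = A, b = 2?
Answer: 153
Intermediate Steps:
H(F) = 2*F/(2 + F) (H(F) = (F + F)/(F + 2) = (2*F)/(2 + F) = 2*F/(2 + F))
j(M, R) = 1 (j(M, R) = 2*(4 - 1*2)/(2 + (4 - 1*2)) = 2*(4 - 2)/(2 + (4 - 2)) = 2*2/(2 + 2) = 2*2/4 = 2*2*(¼) = 1)
j(16, -4) - 1*(-152) = 1 - 1*(-152) = 1 + 152 = 153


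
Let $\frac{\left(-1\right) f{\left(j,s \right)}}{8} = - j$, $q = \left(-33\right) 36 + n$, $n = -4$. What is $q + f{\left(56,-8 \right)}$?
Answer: $-744$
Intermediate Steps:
$q = -1192$ ($q = \left(-33\right) 36 - 4 = -1188 - 4 = -1192$)
$f{\left(j,s \right)} = 8 j$ ($f{\left(j,s \right)} = - 8 \left(- j\right) = 8 j$)
$q + f{\left(56,-8 \right)} = -1192 + 8 \cdot 56 = -1192 + 448 = -744$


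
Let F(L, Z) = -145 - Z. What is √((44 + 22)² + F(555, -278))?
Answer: 67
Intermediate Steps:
√((44 + 22)² + F(555, -278)) = √((44 + 22)² + (-145 - 1*(-278))) = √(66² + (-145 + 278)) = √(4356 + 133) = √4489 = 67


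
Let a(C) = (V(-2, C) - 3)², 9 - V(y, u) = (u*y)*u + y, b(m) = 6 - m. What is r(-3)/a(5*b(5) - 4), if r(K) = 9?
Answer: 9/100 ≈ 0.090000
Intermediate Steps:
V(y, u) = 9 - y - y*u² (V(y, u) = 9 - ((u*y)*u + y) = 9 - (y*u² + y) = 9 - (y + y*u²) = 9 + (-y - y*u²) = 9 - y - y*u²)
a(C) = (8 + 2*C²)² (a(C) = ((9 - 1*(-2) - 1*(-2)*C²) - 3)² = ((9 + 2 + 2*C²) - 3)² = ((11 + 2*C²) - 3)² = (8 + 2*C²)²)
r(-3)/a(5*b(5) - 4) = 9/((4*(4 + (5*(6 - 1*5) - 4)²)²)) = 9/((4*(4 + (5*(6 - 5) - 4)²)²)) = 9/((4*(4 + (5*1 - 4)²)²)) = 9/((4*(4 + (5 - 4)²)²)) = 9/((4*(4 + 1²)²)) = 9/((4*(4 + 1)²)) = 9/((4*5²)) = 9/((4*25)) = 9/100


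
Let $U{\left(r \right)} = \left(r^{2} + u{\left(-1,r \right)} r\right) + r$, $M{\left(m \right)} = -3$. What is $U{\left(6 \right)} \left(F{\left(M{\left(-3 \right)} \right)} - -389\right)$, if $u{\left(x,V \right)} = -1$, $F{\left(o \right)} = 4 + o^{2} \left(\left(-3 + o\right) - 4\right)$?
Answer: $10908$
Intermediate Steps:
$F{\left(o \right)} = 4 + o^{2} \left(-7 + o\right)$
$U{\left(r \right)} = r^{2}$ ($U{\left(r \right)} = \left(r^{2} - r\right) + r = r^{2}$)
$U{\left(6 \right)} \left(F{\left(M{\left(-3 \right)} \right)} - -389\right) = 6^{2} \left(\left(4 + \left(-3\right)^{3} - 7 \left(-3\right)^{2}\right) - -389\right) = 36 \left(\left(4 - 27 - 63\right) + 389\right) = 36 \left(-86 + 389\right) = 36 \cdot 303 = 10908$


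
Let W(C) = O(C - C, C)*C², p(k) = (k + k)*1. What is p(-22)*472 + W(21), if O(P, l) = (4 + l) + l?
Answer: -482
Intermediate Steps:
p(k) = 2*k (p(k) = (2*k)*1 = 2*k)
O(P, l) = 4 + 2*l
W(C) = C²*(4 + 2*C) (W(C) = (4 + 2*C)*C² = C²*(4 + 2*C))
p(-22)*472 + W(21) = (2*(-22))*472 + 2*21²*(2 + 21) = -44*472 + 2*441*23 = -20768 + 20286 = -482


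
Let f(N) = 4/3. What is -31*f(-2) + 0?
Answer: -124/3 ≈ -41.333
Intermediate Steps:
f(N) = 4/3 (f(N) = 4*(⅓) = 4/3)
-31*f(-2) + 0 = -31*4/3 + 0 = -124/3 + 0 = -124/3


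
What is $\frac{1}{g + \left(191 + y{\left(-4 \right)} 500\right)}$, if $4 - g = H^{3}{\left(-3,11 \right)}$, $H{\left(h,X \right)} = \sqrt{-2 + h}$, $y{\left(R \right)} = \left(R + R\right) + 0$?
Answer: $- \frac{761}{2895630} - \frac{i \sqrt{5}}{2895630} \approx -0.00026281 - 7.7222 \cdot 10^{-7} i$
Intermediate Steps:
$y{\left(R \right)} = 2 R$ ($y{\left(R \right)} = 2 R + 0 = 2 R$)
$g = 4 + 5 i \sqrt{5}$ ($g = 4 - \left(\sqrt{-2 - 3}\right)^{3} = 4 - \left(\sqrt{-5}\right)^{3} = 4 - \left(i \sqrt{5}\right)^{3} = 4 - - 5 i \sqrt{5} = 4 + 5 i \sqrt{5} \approx 4.0 + 11.18 i$)
$\frac{1}{g + \left(191 + y{\left(-4 \right)} 500\right)} = \frac{1}{\left(4 + 5 i \sqrt{5}\right) + \left(191 + 2 \left(-4\right) 500\right)} = \frac{1}{\left(4 + 5 i \sqrt{5}\right) + \left(191 - 4000\right)} = \frac{1}{\left(4 + 5 i \sqrt{5}\right) - 3809} = \frac{1}{-3805 + 5 i \sqrt{5}}$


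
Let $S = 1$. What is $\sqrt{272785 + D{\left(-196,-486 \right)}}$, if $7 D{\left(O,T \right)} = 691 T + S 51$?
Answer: $\frac{2 \sqrt{2754010}}{7} \approx 474.15$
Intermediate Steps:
$D{\left(O,T \right)} = \frac{51}{7} + \frac{691 T}{7}$ ($D{\left(O,T \right)} = \frac{691 T + 1 \cdot 51}{7} = \frac{691 T + 51}{7} = \frac{51 + 691 T}{7} = \frac{51}{7} + \frac{691 T}{7}$)
$\sqrt{272785 + D{\left(-196,-486 \right)}} = \sqrt{272785 + \left(\frac{51}{7} + \frac{691}{7} \left(-486\right)\right)} = \sqrt{272785 + \left(\frac{51}{7} - \frac{335826}{7}\right)} = \sqrt{272785 - \frac{335775}{7}} = \sqrt{\frac{1573720}{7}} = \frac{2 \sqrt{2754010}}{7}$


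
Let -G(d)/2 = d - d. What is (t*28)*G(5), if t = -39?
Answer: 0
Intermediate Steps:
G(d) = 0 (G(d) = -2*(d - d) = -2*0 = 0)
(t*28)*G(5) = -39*28*0 = -1092*0 = 0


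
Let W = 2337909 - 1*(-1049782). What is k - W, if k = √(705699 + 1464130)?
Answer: -3387691 + √2169829 ≈ -3.3862e+6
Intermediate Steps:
k = √2169829 ≈ 1473.0
W = 3387691 (W = 2337909 + 1049782 = 3387691)
k - W = √2169829 - 1*3387691 = √2169829 - 3387691 = -3387691 + √2169829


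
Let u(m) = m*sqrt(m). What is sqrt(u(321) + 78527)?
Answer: sqrt(78527 + 321*sqrt(321)) ≈ 290.31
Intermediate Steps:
u(m) = m**(3/2)
sqrt(u(321) + 78527) = sqrt(321**(3/2) + 78527) = sqrt(321*sqrt(321) + 78527) = sqrt(78527 + 321*sqrt(321))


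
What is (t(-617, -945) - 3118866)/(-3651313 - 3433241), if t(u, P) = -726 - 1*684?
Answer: 520046/1180759 ≈ 0.44043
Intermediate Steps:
t(u, P) = -1410 (t(u, P) = -726 - 684 = -1410)
(t(-617, -945) - 3118866)/(-3651313 - 3433241) = (-1410 - 3118866)/(-3651313 - 3433241) = -3120276/(-7084554) = -3120276*(-1/7084554) = 520046/1180759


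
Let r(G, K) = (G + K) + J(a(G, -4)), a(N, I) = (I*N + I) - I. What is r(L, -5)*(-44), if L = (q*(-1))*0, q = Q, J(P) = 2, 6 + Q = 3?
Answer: 132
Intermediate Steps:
Q = -3 (Q = -6 + 3 = -3)
a(N, I) = I*N (a(N, I) = (I + I*N) - I = I*N)
q = -3
L = 0 (L = -3*(-1)*0 = 3*0 = 0)
r(G, K) = 2 + G + K (r(G, K) = (G + K) + 2 = 2 + G + K)
r(L, -5)*(-44) = (2 + 0 - 5)*(-44) = -3*(-44) = 132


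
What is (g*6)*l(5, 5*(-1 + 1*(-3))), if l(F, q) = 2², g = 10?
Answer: 240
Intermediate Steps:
l(F, q) = 4
(g*6)*l(5, 5*(-1 + 1*(-3))) = (10*6)*4 = 60*4 = 240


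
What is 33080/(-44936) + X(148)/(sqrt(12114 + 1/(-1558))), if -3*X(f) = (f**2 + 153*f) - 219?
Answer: -4135/5617 - 44329*sqrt(29405085938)/56620833 ≈ -134.99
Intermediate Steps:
X(f) = 73 - 51*f - f**2/3 (X(f) = -((f**2 + 153*f) - 219)/3 = -(-219 + f**2 + 153*f)/3 = 73 - 51*f - f**2/3)
33080/(-44936) + X(148)/(sqrt(12114 + 1/(-1558))) = 33080/(-44936) + (73 - 51*148 - 1/3*148**2)/(sqrt(12114 + 1/(-1558))) = 33080*(-1/44936) + (73 - 7548 - 1/3*21904)/(sqrt(12114 - 1/1558)) = -4135/5617 + (73 - 7548 - 21904/3)/(sqrt(18873611/1558)) = -4135/5617 - 44329*sqrt(29405085938)/18873611/3 = -4135/5617 - 44329*sqrt(29405085938)/56620833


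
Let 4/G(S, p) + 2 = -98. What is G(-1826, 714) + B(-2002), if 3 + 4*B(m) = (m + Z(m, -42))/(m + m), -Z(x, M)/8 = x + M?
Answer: -48219/28600 ≈ -1.6860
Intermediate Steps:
Z(x, M) = -8*M - 8*x (Z(x, M) = -8*(x + M) = -8*(M + x) = -8*M - 8*x)
G(S, p) = -1/25 (G(S, p) = 4/(-2 - 98) = 4/(-100) = 4*(-1/100) = -1/25)
B(m) = -¾ + (336 - 7*m)/(8*m) (B(m) = -¾ + ((m + (-8*(-42) - 8*m))/(m + m))/4 = -¾ + ((m + (336 - 8*m))/((2*m)))/4 = -¾ + ((336 - 7*m)*(1/(2*m)))/4 = -¾ + ((336 - 7*m)/(2*m))/4 = -¾ + (336 - 7*m)/(8*m))
G(-1826, 714) + B(-2002) = -1/25 + (-13/8 + 42/(-2002)) = -1/25 + (-13/8 + 42*(-1/2002)) = -1/25 + (-13/8 - 3/143) = -1/25 - 1883/1144 = -48219/28600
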